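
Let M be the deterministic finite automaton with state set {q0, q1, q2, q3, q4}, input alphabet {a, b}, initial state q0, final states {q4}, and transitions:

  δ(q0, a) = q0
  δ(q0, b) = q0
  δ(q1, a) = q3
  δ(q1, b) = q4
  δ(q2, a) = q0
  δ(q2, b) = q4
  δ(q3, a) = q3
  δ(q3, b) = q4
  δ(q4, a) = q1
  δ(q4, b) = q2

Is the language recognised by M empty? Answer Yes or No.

The states reachable from the start state are {q0}.
None of the accepting states {q4} is reachable, so no string is accepted and L(M) = ∅.

Yes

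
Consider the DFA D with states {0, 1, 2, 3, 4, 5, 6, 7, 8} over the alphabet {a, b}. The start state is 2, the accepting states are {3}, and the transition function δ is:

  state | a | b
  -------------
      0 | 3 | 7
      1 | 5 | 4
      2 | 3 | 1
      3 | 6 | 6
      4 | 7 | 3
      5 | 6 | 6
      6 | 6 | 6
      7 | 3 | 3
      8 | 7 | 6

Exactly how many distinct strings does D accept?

The useful subgraph on states {1, 2, 3, 4, 7} is acyclic, so L(D) is finite; the longest accepting path visits 5 useful states, giving maximum string length 4.
Counting accepting paths from 2 by length: 1 of length 1, 1 of length 3, 2 of length 4. Total 4.

4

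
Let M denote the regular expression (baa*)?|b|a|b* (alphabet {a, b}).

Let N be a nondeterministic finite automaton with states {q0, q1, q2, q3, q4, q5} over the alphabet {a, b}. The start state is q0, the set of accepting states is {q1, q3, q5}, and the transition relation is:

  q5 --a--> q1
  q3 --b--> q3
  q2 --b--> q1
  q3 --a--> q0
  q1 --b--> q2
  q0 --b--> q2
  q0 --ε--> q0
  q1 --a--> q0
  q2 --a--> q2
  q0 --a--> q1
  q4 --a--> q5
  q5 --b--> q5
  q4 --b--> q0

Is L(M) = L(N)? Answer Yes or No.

The empty string ε is accepted by M but rejected by N.
So L(M) ≠ L(N).

No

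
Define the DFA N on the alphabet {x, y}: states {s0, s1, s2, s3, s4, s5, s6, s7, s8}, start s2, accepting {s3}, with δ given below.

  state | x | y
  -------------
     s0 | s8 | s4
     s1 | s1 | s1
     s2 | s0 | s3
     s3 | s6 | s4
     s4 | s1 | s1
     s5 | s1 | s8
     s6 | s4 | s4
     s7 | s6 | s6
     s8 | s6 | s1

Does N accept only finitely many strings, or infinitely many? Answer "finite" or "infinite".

The useful states (reachable from s2 and able to reach an accepting state) are {s2, s3}.
Restricted to these states the transition graph has no cycle, so every accepting path has bounded length and L is finite.

finite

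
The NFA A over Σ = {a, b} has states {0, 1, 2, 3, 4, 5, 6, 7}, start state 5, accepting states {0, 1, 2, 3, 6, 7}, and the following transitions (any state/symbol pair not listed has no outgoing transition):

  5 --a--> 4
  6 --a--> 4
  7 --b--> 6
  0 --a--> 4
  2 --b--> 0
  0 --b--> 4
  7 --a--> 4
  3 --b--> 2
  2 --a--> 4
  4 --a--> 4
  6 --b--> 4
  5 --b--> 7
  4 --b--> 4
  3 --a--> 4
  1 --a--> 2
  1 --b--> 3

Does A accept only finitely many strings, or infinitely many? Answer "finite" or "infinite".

The useful states (reachable from 5 and able to reach an accepting state) are {5, 6, 7}.
Restricted to these states the transition graph has no cycle, so every accepting path has bounded length and L is finite.

finite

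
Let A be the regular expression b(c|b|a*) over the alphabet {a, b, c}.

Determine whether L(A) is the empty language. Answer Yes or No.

No

The string b matches the expression, so it belongs to L(A).
Since L(A) contains at least one string, it is not empty.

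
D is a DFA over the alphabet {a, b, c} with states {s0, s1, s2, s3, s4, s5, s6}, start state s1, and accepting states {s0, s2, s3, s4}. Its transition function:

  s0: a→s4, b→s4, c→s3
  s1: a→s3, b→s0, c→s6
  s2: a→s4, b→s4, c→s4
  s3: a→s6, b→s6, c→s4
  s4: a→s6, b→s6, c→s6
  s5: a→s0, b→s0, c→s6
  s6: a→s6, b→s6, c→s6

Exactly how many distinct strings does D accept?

The useful subgraph on states {s0, s1, s3, s4} is acyclic, so L(D) is finite; the longest accepting path visits 4 useful states, giving maximum string length 3.
Counting accepting paths from s1 by length: 2 of length 1, 4 of length 2, 1 of length 3. Total 7.

7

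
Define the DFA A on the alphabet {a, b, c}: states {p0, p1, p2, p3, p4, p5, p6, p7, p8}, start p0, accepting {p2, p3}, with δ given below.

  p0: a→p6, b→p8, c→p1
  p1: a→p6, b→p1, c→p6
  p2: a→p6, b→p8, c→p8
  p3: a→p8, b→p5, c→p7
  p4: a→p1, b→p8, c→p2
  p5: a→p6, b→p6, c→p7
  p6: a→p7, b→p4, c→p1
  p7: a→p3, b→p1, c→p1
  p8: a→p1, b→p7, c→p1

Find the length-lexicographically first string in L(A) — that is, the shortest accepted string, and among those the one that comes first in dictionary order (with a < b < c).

aaa

A breadth-first search from p0 reaches an accepting state first via the path p0 → p6 → p7 → p3 on input aaa.
No string of length < 3 is accepted (BFS exhausts all shorter strings without reaching an accepting state), and aaa is the lexicographically least accepting string of length 3.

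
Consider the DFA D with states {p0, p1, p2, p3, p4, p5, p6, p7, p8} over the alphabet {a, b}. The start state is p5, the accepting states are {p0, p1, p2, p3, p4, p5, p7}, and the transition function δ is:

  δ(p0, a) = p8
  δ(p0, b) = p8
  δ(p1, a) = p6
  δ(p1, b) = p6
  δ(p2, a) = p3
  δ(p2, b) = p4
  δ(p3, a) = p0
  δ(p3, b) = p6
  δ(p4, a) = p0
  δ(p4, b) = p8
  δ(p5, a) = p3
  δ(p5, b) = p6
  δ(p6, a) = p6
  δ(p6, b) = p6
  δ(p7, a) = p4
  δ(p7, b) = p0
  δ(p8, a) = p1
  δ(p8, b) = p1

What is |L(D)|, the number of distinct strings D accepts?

The useful subgraph on states {p0, p1, p3, p5, p8} is acyclic, so L(D) is finite; the longest accepting path visits 5 useful states, giving maximum string length 4.
Counting accepting paths from p5 by length: 1 of length 0, 1 of length 1, 1 of length 2, 4 of length 4. Total 7.

7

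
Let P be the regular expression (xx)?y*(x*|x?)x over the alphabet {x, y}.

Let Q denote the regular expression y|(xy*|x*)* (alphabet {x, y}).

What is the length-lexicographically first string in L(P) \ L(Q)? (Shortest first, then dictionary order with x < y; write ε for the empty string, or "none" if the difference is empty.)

yx

The string yx is accepted by P but not by Q.
No shorter string lies in the difference, and yx is the lexicographically first length-2 string in L(P) \ L(Q).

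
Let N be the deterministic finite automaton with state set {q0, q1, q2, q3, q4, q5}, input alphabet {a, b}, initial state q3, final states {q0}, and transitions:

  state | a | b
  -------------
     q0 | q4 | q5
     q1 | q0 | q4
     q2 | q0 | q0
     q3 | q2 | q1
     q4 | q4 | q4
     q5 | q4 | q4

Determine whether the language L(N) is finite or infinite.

The useful states (reachable from q3 and able to reach an accepting state) are {q0, q1, q2, q3}.
Restricted to these states the transition graph has no cycle, so every accepting path has bounded length and L is finite.

finite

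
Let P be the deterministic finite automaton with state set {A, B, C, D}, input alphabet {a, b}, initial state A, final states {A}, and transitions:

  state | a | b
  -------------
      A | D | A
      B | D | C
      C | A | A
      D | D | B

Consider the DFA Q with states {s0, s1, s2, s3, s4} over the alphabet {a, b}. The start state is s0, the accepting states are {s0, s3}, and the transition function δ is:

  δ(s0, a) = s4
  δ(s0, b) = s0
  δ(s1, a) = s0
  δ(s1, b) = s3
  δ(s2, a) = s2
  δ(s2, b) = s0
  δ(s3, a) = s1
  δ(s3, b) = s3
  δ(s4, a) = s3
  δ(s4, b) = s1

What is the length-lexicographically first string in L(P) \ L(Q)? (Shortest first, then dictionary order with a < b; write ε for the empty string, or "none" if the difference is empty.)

The string abba is accepted by P but not by Q.
No shorter string lies in the difference, and abba is the lexicographically first length-4 string in L(P) \ L(Q).

abba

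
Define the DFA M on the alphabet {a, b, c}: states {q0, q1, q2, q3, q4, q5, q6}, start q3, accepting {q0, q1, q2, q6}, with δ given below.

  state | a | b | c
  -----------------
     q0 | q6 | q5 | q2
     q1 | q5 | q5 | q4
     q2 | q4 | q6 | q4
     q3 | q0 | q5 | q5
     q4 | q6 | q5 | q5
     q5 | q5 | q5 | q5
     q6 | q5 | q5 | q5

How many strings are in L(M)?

6

The useful subgraph on states {q0, q2, q3, q4, q6} is acyclic, so L(M) is finite; the longest accepting path visits 5 useful states, giving maximum string length 4.
Counting accepting paths from q3 by length: 1 of length 1, 2 of length 2, 1 of length 3, 2 of length 4. Total 6.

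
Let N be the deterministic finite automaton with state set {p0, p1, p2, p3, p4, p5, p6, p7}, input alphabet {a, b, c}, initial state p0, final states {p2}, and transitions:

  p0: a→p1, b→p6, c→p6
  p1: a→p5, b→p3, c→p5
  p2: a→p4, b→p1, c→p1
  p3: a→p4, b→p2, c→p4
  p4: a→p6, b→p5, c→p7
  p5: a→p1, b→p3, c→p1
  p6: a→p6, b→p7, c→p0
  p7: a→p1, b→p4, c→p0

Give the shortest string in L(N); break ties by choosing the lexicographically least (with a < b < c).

abb

A breadth-first search from p0 reaches an accepting state first via the path p0 → p1 → p3 → p2 on input abb.
No string of length < 3 is accepted (BFS exhausts all shorter strings without reaching an accepting state), and abb is the lexicographically least accepting string of length 3.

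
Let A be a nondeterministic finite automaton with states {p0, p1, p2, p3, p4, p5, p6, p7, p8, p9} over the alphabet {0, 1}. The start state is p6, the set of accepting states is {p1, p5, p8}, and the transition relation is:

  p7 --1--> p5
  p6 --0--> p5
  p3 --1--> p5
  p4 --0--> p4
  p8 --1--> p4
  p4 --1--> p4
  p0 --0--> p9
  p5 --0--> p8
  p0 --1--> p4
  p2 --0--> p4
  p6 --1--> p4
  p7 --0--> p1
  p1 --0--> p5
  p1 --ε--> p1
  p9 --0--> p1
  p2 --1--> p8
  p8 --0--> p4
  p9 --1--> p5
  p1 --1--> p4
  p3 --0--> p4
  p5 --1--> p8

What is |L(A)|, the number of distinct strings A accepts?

3

The useful subgraph on states {p5, p6, p8} is acyclic, so L(A) is finite; the longest accepting path visits 3 useful states, giving maximum string length 2.
Counting accepting paths from p6 by length: 1 of length 1, 2 of length 2. Total 3.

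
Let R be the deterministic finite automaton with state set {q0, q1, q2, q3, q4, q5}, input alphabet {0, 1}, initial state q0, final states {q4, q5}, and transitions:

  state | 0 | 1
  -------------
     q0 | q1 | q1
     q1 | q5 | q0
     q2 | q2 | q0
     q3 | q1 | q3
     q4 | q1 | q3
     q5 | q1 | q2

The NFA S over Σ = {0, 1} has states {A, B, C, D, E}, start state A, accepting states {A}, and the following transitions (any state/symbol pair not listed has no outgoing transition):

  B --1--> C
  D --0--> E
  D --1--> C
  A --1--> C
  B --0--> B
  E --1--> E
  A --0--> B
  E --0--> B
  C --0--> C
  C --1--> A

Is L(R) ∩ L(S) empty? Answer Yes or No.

Yes

Exploring the product automaton R × S from the start pair (q0, A), following both machines on each input symbol, reaches 10 state pairs: (q0, A), (q1, B), (q1, C), (q5, B), (q0, C), (q5, C), (q2, C), (q1, A), (q2, A), (q2, B).
R accepts in {q4, q5} and S accepts in {A}; no reachable pair has both components accepting, so no string drives both machines to acceptance simultaneously and L(R) ∩ L(S) = ∅.
So no string is accepted by both, and the intersection is empty.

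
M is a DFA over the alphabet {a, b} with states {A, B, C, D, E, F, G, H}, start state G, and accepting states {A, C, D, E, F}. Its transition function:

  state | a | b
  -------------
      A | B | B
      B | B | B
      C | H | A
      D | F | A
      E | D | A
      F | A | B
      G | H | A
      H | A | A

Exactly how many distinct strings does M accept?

The useful subgraph on states {A, G, H} is acyclic, so L(M) is finite; the longest accepting path visits 3 useful states, giving maximum string length 2.
Counting accepting paths from G by length: 1 of length 1, 2 of length 2. Total 3.

3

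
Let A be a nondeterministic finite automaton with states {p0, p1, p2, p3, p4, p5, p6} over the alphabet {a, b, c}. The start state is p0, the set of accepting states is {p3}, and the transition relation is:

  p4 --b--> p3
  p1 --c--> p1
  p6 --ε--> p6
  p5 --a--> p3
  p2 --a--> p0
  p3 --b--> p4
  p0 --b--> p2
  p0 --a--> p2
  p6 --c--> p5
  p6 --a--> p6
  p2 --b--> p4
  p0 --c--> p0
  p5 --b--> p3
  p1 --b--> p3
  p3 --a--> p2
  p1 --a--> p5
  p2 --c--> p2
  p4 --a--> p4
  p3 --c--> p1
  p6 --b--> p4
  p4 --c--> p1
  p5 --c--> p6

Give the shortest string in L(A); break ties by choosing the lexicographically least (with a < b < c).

abb

A breadth-first search from p0 reaches an accepting state first via the path p0 → p2 → p4 → p3 on input abb.
No string of length < 3 is accepted (BFS exhausts all shorter strings without reaching an accepting state), and abb is the lexicographically least accepting string of length 3.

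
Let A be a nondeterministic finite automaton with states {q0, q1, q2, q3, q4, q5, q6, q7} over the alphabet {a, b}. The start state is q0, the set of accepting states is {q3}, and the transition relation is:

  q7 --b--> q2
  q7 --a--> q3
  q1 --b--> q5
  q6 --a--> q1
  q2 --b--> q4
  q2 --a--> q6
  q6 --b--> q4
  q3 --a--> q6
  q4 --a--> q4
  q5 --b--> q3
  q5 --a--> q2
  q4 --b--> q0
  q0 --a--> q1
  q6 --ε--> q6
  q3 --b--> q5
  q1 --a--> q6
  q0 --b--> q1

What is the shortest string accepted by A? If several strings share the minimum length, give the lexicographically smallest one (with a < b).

A breadth-first search from q0 reaches an accepting state first via the path q0 → q1 → q5 → q3 on input abb.
No string of length < 3 is accepted (BFS exhausts all shorter strings without reaching an accepting state), and abb is the lexicographically least accepting string of length 3.

abb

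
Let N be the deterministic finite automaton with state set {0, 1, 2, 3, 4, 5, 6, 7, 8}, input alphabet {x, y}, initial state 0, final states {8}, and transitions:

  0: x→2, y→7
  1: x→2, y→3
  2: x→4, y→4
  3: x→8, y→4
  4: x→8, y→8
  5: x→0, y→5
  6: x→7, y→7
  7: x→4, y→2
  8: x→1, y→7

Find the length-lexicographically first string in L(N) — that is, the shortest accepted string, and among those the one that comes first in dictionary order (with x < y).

A breadth-first search from 0 reaches an accepting state first via the path 0 → 2 → 4 → 8 on input xxx.
No string of length < 3 is accepted (BFS exhausts all shorter strings without reaching an accepting state), and xxx is the lexicographically least accepting string of length 3.

xxx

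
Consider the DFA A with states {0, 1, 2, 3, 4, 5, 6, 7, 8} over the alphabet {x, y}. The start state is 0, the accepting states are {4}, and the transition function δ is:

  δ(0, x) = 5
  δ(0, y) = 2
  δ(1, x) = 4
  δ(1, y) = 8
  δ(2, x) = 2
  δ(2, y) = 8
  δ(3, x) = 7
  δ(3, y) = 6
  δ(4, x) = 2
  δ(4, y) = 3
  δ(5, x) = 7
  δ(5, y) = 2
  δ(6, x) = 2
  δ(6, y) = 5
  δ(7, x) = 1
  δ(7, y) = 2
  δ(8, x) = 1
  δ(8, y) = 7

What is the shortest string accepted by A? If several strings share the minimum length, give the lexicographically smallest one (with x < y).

A breadth-first search from 0 reaches an accepting state first via the path 0 → 5 → 7 → 1 → 4 on input xxxx.
No string of length < 4 is accepted (BFS exhausts all shorter strings without reaching an accepting state), and xxxx is the lexicographically least accepting string of length 4.

xxxx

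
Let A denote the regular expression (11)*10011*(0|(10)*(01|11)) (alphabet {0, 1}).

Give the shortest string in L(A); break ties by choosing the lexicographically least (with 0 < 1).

By inspection of the expression, no string of length less than 5 matches, and 10010 is the lexicographically first match of length 5.

10010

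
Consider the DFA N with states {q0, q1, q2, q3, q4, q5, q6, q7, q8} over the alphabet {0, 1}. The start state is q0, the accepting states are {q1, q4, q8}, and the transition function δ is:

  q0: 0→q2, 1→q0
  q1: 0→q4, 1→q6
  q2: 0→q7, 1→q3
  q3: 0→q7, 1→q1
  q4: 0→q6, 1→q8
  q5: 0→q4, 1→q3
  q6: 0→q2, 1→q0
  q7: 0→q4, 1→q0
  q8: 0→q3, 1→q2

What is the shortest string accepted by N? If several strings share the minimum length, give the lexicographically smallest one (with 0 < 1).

A breadth-first search from q0 reaches an accepting state first via the path q0 → q2 → q7 → q4 on input 000.
No string of length < 3 is accepted (BFS exhausts all shorter strings without reaching an accepting state), and 000 is the lexicographically least accepting string of length 3.

000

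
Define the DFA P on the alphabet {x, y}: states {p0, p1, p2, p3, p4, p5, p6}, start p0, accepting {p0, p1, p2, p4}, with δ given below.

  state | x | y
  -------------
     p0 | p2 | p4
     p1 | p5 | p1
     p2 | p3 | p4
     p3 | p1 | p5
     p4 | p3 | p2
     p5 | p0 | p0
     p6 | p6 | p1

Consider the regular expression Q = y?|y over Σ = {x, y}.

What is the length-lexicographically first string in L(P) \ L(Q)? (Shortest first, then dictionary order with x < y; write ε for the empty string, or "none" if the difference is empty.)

The string x is accepted by P but not by Q.
No shorter string lies in the difference, and x is the lexicographically first length-1 string in L(P) \ L(Q).

x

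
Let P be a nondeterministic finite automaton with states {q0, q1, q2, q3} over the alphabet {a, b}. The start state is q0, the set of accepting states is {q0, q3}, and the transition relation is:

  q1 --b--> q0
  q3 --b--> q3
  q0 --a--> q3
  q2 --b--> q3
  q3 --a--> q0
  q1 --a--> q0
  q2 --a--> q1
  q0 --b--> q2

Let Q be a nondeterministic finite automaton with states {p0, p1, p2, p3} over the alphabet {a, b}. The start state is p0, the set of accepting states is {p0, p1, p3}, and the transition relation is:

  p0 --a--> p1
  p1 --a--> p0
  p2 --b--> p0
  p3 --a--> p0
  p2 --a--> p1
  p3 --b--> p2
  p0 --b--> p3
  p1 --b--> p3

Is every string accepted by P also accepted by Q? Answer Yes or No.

The string bb is in L(P) but not in L(Q).
So L(P) ⊄ L(Q).

No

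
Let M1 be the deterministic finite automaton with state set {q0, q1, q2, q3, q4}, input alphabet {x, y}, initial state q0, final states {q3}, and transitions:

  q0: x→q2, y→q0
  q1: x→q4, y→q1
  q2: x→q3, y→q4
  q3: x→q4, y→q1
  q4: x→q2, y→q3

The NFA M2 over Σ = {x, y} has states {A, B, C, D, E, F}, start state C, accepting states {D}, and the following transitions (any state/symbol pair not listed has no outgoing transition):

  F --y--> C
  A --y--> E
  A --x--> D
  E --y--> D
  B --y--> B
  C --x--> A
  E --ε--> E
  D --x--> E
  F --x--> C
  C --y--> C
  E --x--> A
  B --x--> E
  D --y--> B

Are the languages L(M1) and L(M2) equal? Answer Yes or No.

Exploring the product automaton M1 × M2 from the start pair (q0, C), following both machines on each input symbol, reaches 5 state pairs: (q0, C), (q2, A), (q3, D), (q4, E), (q1, B).
M1 accepts in {q3} and M2 accepts in {D}. In every reachable pair the two components are either both accepting — (q3, D) — or both non-accepting, so no string is accepted by exactly one of the machines: L(M1) \ L(M2) and L(M2) \ L(M1) are both empty.
Hence every string is accepted by M1 iff it is accepted by M2, and the two languages coincide.

Yes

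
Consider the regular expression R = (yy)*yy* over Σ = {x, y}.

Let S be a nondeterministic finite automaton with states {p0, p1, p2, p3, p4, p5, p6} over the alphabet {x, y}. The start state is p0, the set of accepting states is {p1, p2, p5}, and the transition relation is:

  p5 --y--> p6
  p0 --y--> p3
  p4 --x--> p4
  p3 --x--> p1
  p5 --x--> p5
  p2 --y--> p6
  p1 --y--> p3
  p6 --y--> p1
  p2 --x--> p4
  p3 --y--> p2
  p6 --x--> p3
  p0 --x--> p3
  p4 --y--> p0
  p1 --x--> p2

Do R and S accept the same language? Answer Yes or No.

No

The string y is accepted by R but rejected by S.
So L(R) ≠ L(S).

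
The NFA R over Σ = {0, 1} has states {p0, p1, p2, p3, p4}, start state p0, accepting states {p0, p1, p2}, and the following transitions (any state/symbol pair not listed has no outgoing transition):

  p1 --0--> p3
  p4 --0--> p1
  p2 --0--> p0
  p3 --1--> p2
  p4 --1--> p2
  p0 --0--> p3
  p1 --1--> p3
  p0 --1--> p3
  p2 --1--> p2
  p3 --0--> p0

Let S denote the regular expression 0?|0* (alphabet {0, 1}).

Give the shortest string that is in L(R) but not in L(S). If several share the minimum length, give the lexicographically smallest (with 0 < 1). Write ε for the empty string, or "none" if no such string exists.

The string 01 is accepted by R but not by S.
No shorter string lies in the difference, and 01 is the lexicographically first length-2 string in L(R) \ L(S).

01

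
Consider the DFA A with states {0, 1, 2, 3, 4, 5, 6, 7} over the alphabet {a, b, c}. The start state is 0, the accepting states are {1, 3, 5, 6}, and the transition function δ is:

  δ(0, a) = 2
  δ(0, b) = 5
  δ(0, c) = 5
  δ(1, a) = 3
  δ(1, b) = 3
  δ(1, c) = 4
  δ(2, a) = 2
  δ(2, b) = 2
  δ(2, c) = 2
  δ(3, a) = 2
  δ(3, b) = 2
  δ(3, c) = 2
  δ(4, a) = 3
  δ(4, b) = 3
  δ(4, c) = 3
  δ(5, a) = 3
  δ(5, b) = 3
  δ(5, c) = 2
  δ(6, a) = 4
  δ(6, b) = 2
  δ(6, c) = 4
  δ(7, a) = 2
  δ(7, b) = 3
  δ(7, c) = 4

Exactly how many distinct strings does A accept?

The useful subgraph on states {0, 3, 5} is acyclic, so L(A) is finite; the longest accepting path visits 3 useful states, giving maximum string length 2.
Counting accepting paths from 0 by length: 2 of length 1, 4 of length 2. Total 6.

6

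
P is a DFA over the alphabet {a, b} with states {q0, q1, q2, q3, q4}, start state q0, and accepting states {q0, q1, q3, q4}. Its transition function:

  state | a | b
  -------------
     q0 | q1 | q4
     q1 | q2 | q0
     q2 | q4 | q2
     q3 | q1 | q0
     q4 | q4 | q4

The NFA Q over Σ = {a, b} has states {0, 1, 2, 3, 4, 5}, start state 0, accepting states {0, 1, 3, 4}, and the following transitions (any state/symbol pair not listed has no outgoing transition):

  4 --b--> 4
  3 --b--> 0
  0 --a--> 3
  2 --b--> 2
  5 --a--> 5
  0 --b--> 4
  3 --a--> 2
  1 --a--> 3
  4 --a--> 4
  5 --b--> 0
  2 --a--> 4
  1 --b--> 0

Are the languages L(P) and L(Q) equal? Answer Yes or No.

Yes

Exploring the product automaton P × Q from the start pair (q0, 0), following both machines on each input symbol, reaches 4 state pairs: (q0, 0), (q1, 3), (q4, 4), (q2, 2).
P accepts in {q0, q1, q3, q4} and Q accepts in {0, 1, 3, 4}. In every reachable pair the two components are either both accepting — (q0, 0), (q1, 3), (q4, 4) — or both non-accepting, so no string is accepted by exactly one of the machines: L(P) \ L(Q) and L(Q) \ L(P) are both empty.
Hence every string is accepted by P iff it is accepted by Q, and the two languages coincide.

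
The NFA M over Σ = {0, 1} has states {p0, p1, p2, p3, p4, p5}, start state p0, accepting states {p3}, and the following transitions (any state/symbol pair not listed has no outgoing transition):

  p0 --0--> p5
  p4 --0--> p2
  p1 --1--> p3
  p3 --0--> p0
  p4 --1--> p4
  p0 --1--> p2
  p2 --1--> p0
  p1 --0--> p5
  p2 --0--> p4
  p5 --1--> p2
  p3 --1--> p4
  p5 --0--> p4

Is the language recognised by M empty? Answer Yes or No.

Yes

The states reachable from the start state are {p0, p2, p4, p5}.
None of the accepting states {p3} is reachable, so no string is accepted and L(M) = ∅.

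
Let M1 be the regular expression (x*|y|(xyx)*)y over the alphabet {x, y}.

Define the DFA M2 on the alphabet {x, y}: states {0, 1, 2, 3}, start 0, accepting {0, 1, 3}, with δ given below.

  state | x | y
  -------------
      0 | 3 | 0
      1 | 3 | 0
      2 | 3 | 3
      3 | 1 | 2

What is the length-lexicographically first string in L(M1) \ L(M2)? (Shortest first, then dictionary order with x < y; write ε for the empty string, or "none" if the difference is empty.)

The string xy is accepted by M1 but not by M2.
No shorter string lies in the difference, and xy is the lexicographically first length-2 string in L(M1) \ L(M2).

xy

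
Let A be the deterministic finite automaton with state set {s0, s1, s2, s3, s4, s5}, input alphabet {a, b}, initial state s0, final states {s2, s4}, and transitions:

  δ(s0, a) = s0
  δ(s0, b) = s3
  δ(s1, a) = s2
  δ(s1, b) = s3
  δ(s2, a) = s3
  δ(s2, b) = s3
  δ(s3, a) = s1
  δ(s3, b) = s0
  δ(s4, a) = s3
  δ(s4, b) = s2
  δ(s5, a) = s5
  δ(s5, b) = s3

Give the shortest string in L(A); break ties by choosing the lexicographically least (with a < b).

baa

A breadth-first search from s0 reaches an accepting state first via the path s0 → s3 → s1 → s2 on input baa.
No string of length < 3 is accepted (BFS exhausts all shorter strings without reaching an accepting state), and baa is the lexicographically least accepting string of length 3.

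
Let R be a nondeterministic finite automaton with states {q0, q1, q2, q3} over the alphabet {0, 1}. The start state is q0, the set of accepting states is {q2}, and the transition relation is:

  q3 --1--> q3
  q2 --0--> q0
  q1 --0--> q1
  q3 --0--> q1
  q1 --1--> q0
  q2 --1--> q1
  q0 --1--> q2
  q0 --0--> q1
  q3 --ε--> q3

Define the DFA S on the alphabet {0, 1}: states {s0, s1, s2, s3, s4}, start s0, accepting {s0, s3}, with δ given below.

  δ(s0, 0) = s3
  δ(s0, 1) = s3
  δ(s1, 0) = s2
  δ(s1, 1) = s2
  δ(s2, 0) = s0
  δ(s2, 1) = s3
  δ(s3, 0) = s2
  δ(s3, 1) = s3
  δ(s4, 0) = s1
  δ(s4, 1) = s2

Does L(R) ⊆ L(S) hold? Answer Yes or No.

Yes

Exploring the product automaton R × S from the start pair (q0, s0), following both machines on each input symbol, reaches 7 state pairs: (q0, s0), (q1, s3), (q2, s3), (q1, s2), (q0, s3), (q0, s2), (q1, s0).
R accepts in {q2} and S accepts in {s0, s3}. The reachable pairs whose R-component is accepting are (q2, s3); in each of them the S-component is accepting too, so the product for L(R) \ L(S) (R-component accepting, S-component rejecting) has no reachable accepting pair and the difference is empty.
Hence every string in L(R) is also in L(S).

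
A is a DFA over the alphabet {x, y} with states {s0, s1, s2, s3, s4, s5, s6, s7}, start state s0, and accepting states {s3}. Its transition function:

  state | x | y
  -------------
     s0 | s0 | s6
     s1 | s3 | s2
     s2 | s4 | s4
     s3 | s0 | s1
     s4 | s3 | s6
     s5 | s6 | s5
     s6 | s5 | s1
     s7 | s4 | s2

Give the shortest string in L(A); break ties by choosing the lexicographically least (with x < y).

A breadth-first search from s0 reaches an accepting state first via the path s0 → s6 → s1 → s3 on input yyx.
No string of length < 3 is accepted (BFS exhausts all shorter strings without reaching an accepting state), and yyx is the lexicographically least accepting string of length 3.

yyx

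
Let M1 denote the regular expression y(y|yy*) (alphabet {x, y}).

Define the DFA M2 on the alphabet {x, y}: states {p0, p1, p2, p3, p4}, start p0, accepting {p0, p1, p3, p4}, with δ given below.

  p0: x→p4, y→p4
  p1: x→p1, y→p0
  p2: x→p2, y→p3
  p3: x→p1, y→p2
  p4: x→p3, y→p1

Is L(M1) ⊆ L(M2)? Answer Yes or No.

Converting the expression M1 to a DFA (subset construction, then merging equivalent states) gives the minimal DFA with states {r0, r1, r2, r3}, start state r0, accepting states {r3} and transitions r0: x→r1, y→r2; r1: x→r1, y→r1; r2: x→r1, y→r3; r3: x→r1, y→r3.
Exploring the product automaton M1 × M2 from the start pair (r0, p0), following both machines on each input symbol, reaches 10 state pairs: (r0, p0), (r1, p4), (r2, p4), (r1, p3), (r1, p1), (r3, p1), (r1, p2), (r1, p0), (r3, p0), (r3, p4).
M1 accepts in {r3} and M2 accepts in {p0, p1, p3, p4}. The reachable pairs whose M1-component is accepting are (r3, p1), (r3, p0), (r3, p4); in each of them the M2-component is accepting too, so the product for L(M1) \ L(M2) (M1-component accepting, M2-component rejecting) has no reachable accepting pair and the difference is empty.
Hence every string in L(M1) is also in L(M2).

Yes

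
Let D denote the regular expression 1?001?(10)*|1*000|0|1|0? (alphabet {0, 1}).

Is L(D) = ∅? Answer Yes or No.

The empty string ε matches the expression, so it belongs to L(D).
Since L(D) contains at least one string, it is not empty.

No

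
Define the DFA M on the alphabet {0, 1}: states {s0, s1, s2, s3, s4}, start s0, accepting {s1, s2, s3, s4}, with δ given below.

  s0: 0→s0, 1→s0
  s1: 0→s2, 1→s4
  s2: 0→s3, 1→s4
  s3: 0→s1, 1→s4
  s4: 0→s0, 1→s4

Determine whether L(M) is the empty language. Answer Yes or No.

The states reachable from the start state are {s0}.
None of the accepting states {s1, s2, s3, s4} is reachable, so no string is accepted and L(M) = ∅.

Yes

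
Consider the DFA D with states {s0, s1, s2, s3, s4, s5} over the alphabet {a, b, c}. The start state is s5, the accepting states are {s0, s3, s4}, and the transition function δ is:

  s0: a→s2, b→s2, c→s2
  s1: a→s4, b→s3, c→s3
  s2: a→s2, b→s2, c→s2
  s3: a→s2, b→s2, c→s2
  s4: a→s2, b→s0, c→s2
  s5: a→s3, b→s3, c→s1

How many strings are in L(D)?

The useful subgraph on states {s0, s1, s3, s4, s5} is acyclic, so L(D) is finite; the longest accepting path visits 4 useful states, giving maximum string length 3.
Counting accepting paths from s5 by length: 2 of length 1, 3 of length 2, 1 of length 3. Total 6.

6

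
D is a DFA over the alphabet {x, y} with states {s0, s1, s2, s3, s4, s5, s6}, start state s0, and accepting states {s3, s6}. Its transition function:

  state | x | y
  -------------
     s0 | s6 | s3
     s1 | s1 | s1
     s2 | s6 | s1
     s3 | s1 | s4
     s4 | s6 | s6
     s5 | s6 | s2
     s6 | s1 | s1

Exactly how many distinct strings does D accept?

The useful subgraph on states {s0, s3, s4, s6} is acyclic, so L(D) is finite; the longest accepting path visits 4 useful states, giving maximum string length 3.
Counting accepting paths from s0 by length: 2 of length 1, 2 of length 3. Total 4.

4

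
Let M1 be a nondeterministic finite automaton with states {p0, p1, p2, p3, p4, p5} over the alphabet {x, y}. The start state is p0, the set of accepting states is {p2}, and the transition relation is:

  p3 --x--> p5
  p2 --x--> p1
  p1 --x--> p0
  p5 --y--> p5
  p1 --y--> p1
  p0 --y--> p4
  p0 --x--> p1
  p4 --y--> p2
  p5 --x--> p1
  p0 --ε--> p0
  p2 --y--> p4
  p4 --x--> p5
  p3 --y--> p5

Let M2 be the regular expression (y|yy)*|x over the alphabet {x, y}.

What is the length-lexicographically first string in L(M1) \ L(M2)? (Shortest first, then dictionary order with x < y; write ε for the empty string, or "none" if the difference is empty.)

xxyy

The string xxyy is accepted by M1 but not by M2.
No shorter string lies in the difference, and xxyy is the lexicographically first length-4 string in L(M1) \ L(M2).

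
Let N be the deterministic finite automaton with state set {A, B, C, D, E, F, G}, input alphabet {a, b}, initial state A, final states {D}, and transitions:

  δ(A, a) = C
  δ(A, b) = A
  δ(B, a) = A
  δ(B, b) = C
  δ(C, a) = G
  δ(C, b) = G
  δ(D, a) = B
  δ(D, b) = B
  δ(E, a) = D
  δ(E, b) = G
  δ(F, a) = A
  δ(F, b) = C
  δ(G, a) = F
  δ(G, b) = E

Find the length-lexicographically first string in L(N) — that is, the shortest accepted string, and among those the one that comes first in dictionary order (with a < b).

A breadth-first search from A reaches an accepting state first via the path A → C → G → E → D on input aaba.
No string of length < 4 is accepted (BFS exhausts all shorter strings without reaching an accepting state), and aaba is the lexicographically least accepting string of length 4.

aaba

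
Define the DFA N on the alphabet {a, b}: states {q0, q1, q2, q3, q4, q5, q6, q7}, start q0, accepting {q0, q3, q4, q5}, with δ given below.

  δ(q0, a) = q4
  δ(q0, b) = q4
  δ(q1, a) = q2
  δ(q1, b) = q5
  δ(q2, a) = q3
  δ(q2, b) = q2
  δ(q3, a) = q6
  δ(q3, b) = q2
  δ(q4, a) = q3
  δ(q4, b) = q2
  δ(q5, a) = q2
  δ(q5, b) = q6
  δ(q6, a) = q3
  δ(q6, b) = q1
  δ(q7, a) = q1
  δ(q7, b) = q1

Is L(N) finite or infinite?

infinite

State q2 is reachable from the start and can reach an accepting state, and it lies on the cycle q2 → q2.
Traversing that cycle any number of times yields accepted strings of unbounded length, so the language is infinite.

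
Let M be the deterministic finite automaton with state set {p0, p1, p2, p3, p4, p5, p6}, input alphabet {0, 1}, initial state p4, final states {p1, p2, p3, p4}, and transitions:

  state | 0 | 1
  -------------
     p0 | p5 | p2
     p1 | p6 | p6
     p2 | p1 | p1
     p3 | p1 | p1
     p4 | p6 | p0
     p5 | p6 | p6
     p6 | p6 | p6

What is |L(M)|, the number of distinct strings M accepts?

4

The useful subgraph on states {p0, p1, p2, p4} is acyclic, so L(M) is finite; the longest accepting path visits 4 useful states, giving maximum string length 3.
Counting accepting paths from p4 by length: 1 of length 0, 1 of length 2, 2 of length 3. Total 4.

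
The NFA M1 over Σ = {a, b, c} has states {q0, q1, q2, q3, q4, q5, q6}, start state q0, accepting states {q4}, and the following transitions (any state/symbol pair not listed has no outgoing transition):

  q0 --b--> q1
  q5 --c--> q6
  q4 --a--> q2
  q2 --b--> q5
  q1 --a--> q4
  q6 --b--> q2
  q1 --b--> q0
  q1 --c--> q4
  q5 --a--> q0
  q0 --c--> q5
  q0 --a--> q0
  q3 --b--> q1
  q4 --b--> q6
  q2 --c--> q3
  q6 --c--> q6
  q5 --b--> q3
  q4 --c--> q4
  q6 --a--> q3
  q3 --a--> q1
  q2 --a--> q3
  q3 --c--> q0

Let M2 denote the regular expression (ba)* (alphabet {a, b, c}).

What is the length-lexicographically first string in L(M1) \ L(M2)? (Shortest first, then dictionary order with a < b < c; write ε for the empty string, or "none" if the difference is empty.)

The string bc is accepted by M1 but not by M2.
No shorter string lies in the difference, and bc is the lexicographically first length-2 string in L(M1) \ L(M2).

bc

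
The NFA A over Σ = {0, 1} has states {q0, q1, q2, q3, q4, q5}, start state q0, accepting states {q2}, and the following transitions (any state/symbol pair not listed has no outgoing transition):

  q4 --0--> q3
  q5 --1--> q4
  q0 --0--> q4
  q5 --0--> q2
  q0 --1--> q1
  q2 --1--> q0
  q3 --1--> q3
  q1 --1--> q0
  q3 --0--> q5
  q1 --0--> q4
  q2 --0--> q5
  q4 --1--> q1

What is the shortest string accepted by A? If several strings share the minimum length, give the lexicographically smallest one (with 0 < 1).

0000

A breadth-first search from q0 reaches an accepting state first via the path q0 → q4 → q3 → q5 → q2 on input 0000.
No string of length < 4 is accepted (BFS exhausts all shorter strings without reaching an accepting state), and 0000 is the lexicographically least accepting string of length 4.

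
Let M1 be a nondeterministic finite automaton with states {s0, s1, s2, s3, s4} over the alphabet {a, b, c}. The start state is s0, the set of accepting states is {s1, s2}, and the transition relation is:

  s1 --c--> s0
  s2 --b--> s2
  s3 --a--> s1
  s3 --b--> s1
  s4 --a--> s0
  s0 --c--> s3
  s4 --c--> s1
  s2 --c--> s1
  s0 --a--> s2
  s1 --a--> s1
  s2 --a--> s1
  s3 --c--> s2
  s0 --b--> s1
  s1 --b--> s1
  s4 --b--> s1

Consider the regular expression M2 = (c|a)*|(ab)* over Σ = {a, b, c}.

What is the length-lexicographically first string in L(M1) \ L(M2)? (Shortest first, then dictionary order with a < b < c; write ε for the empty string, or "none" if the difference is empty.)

b

The string b is accepted by M1 but not by M2.
No shorter string lies in the difference, and b is the lexicographically first length-1 string in L(M1) \ L(M2).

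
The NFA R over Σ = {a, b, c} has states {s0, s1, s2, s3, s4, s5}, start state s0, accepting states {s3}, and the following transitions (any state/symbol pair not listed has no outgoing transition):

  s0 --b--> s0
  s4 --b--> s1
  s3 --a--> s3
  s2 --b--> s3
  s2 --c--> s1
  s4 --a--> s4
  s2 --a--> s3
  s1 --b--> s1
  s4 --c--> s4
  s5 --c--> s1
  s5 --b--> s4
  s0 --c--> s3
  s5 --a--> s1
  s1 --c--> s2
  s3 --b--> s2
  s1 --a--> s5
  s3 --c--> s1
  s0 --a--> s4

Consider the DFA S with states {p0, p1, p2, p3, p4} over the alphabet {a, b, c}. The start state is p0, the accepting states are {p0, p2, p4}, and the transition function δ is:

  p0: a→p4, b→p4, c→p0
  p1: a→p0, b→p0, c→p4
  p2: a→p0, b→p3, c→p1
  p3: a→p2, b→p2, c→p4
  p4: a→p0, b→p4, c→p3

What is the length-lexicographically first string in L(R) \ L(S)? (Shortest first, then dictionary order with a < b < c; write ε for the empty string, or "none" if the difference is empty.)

The string bc is accepted by R but not by S.
No shorter string lies in the difference, and bc is the lexicographically first length-2 string in L(R) \ L(S).

bc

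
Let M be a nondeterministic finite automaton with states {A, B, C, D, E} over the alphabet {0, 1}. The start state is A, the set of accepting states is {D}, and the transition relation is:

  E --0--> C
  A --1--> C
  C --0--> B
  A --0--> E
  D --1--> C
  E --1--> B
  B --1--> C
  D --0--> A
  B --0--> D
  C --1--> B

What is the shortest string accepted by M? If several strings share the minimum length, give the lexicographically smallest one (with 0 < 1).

A breadth-first search from A reaches an accepting state first via the path A → E → B → D on input 010.
No string of length < 3 is accepted (BFS exhausts all shorter strings without reaching an accepting state), and 010 is the lexicographically least accepting string of length 3.

010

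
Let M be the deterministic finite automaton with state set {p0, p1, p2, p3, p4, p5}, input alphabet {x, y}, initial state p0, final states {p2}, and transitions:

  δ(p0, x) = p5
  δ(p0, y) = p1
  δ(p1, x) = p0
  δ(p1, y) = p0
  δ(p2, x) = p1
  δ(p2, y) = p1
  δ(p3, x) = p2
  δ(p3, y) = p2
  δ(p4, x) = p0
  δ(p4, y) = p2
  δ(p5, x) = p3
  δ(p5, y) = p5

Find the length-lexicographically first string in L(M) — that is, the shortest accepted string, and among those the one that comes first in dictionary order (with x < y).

A breadth-first search from p0 reaches an accepting state first via the path p0 → p5 → p3 → p2 on input xxx.
No string of length < 3 is accepted (BFS exhausts all shorter strings without reaching an accepting state), and xxx is the lexicographically least accepting string of length 3.

xxx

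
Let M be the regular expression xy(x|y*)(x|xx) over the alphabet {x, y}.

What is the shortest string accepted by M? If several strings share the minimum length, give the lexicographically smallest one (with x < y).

By inspection of the expression, no string of length less than 3 matches, and xyx is the lexicographically first match of length 3.

xyx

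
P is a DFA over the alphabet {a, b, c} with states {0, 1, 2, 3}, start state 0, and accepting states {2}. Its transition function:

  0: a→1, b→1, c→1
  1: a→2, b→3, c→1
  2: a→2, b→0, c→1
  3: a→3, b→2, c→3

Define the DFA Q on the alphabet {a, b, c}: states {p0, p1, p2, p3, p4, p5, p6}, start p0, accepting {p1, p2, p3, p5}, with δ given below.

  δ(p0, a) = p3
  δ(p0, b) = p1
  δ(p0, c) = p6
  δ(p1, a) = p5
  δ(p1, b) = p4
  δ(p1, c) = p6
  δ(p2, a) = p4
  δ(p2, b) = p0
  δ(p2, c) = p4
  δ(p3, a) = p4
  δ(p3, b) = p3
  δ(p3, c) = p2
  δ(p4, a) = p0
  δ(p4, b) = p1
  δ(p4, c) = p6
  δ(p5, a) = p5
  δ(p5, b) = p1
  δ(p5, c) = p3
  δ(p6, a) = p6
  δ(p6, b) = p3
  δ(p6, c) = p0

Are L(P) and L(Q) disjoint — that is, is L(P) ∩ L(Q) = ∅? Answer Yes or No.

The string ba is accepted by both P and Q.
Hence L(P) ∩ L(Q) ≠ ∅.

No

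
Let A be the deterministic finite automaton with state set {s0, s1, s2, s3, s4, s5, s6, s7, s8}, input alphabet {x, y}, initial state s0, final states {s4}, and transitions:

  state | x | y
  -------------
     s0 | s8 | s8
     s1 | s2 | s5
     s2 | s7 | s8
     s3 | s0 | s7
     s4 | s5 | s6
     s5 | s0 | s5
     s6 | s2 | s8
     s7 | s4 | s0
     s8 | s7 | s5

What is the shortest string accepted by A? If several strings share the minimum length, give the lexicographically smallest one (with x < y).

A breadth-first search from s0 reaches an accepting state first via the path s0 → s8 → s7 → s4 on input xxx.
No string of length < 3 is accepted (BFS exhausts all shorter strings without reaching an accepting state), and xxx is the lexicographically least accepting string of length 3.

xxx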